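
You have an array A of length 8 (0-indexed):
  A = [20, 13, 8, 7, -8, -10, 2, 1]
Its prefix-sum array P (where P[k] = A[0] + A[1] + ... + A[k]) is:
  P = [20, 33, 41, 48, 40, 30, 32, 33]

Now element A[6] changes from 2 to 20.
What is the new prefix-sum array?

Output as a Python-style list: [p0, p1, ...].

Answer: [20, 33, 41, 48, 40, 30, 50, 51]

Derivation:
Change: A[6] 2 -> 20, delta = 18
P[k] for k < 6: unchanged (A[6] not included)
P[k] for k >= 6: shift by delta = 18
  P[0] = 20 + 0 = 20
  P[1] = 33 + 0 = 33
  P[2] = 41 + 0 = 41
  P[3] = 48 + 0 = 48
  P[4] = 40 + 0 = 40
  P[5] = 30 + 0 = 30
  P[6] = 32 + 18 = 50
  P[7] = 33 + 18 = 51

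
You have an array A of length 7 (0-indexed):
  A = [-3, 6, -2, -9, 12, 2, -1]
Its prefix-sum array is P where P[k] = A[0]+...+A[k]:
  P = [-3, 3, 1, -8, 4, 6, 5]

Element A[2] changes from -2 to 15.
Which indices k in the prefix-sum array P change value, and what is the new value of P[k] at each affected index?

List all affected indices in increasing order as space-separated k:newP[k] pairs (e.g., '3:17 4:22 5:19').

P[k] = A[0] + ... + A[k]
P[k] includes A[2] iff k >= 2
Affected indices: 2, 3, ..., 6; delta = 17
  P[2]: 1 + 17 = 18
  P[3]: -8 + 17 = 9
  P[4]: 4 + 17 = 21
  P[5]: 6 + 17 = 23
  P[6]: 5 + 17 = 22

Answer: 2:18 3:9 4:21 5:23 6:22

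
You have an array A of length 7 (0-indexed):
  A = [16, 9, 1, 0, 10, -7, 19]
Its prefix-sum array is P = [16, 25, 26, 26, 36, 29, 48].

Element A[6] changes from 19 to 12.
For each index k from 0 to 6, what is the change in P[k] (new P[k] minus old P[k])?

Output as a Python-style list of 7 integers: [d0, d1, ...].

Element change: A[6] 19 -> 12, delta = -7
For k < 6: P[k] unchanged, delta_P[k] = 0
For k >= 6: P[k] shifts by exactly -7
Delta array: [0, 0, 0, 0, 0, 0, -7]

Answer: [0, 0, 0, 0, 0, 0, -7]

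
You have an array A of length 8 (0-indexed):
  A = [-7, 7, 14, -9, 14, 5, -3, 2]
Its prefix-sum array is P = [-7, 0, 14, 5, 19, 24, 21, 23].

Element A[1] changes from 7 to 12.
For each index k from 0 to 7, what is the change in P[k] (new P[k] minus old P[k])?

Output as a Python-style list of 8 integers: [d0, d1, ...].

Answer: [0, 5, 5, 5, 5, 5, 5, 5]

Derivation:
Element change: A[1] 7 -> 12, delta = 5
For k < 1: P[k] unchanged, delta_P[k] = 0
For k >= 1: P[k] shifts by exactly 5
Delta array: [0, 5, 5, 5, 5, 5, 5, 5]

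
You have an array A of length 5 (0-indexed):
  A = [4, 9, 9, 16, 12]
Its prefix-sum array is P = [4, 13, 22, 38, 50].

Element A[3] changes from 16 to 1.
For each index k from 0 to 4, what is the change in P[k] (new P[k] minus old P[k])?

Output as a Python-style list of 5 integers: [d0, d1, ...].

Answer: [0, 0, 0, -15, -15]

Derivation:
Element change: A[3] 16 -> 1, delta = -15
For k < 3: P[k] unchanged, delta_P[k] = 0
For k >= 3: P[k] shifts by exactly -15
Delta array: [0, 0, 0, -15, -15]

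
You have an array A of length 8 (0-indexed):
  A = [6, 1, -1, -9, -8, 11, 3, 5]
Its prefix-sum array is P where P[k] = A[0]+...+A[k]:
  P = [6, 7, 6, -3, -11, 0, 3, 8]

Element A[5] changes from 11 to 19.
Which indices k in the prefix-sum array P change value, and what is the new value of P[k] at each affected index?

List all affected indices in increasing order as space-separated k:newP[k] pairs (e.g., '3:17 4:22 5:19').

Answer: 5:8 6:11 7:16

Derivation:
P[k] = A[0] + ... + A[k]
P[k] includes A[5] iff k >= 5
Affected indices: 5, 6, ..., 7; delta = 8
  P[5]: 0 + 8 = 8
  P[6]: 3 + 8 = 11
  P[7]: 8 + 8 = 16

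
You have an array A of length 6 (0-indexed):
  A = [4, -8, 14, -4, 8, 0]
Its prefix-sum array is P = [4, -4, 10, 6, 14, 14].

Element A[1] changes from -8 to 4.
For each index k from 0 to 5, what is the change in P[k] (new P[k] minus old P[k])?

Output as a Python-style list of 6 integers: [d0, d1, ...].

Element change: A[1] -8 -> 4, delta = 12
For k < 1: P[k] unchanged, delta_P[k] = 0
For k >= 1: P[k] shifts by exactly 12
Delta array: [0, 12, 12, 12, 12, 12]

Answer: [0, 12, 12, 12, 12, 12]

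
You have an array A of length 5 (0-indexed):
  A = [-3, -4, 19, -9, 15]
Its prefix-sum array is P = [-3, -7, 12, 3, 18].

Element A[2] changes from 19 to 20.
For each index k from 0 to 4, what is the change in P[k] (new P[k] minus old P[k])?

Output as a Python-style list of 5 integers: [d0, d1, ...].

Answer: [0, 0, 1, 1, 1]

Derivation:
Element change: A[2] 19 -> 20, delta = 1
For k < 2: P[k] unchanged, delta_P[k] = 0
For k >= 2: P[k] shifts by exactly 1
Delta array: [0, 0, 1, 1, 1]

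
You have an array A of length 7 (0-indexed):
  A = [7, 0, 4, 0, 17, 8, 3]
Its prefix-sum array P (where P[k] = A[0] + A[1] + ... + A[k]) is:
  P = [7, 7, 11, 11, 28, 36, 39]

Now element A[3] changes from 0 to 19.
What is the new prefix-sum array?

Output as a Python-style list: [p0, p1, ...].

Change: A[3] 0 -> 19, delta = 19
P[k] for k < 3: unchanged (A[3] not included)
P[k] for k >= 3: shift by delta = 19
  P[0] = 7 + 0 = 7
  P[1] = 7 + 0 = 7
  P[2] = 11 + 0 = 11
  P[3] = 11 + 19 = 30
  P[4] = 28 + 19 = 47
  P[5] = 36 + 19 = 55
  P[6] = 39 + 19 = 58

Answer: [7, 7, 11, 30, 47, 55, 58]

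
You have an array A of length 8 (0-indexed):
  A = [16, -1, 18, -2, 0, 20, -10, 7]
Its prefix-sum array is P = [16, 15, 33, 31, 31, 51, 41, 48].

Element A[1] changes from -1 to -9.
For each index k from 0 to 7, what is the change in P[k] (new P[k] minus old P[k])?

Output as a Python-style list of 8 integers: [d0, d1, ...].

Answer: [0, -8, -8, -8, -8, -8, -8, -8]

Derivation:
Element change: A[1] -1 -> -9, delta = -8
For k < 1: P[k] unchanged, delta_P[k] = 0
For k >= 1: P[k] shifts by exactly -8
Delta array: [0, -8, -8, -8, -8, -8, -8, -8]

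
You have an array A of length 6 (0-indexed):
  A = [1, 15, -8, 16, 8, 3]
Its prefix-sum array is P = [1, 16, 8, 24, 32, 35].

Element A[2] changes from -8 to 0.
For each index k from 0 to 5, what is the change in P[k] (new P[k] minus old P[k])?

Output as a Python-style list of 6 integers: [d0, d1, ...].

Answer: [0, 0, 8, 8, 8, 8]

Derivation:
Element change: A[2] -8 -> 0, delta = 8
For k < 2: P[k] unchanged, delta_P[k] = 0
For k >= 2: P[k] shifts by exactly 8
Delta array: [0, 0, 8, 8, 8, 8]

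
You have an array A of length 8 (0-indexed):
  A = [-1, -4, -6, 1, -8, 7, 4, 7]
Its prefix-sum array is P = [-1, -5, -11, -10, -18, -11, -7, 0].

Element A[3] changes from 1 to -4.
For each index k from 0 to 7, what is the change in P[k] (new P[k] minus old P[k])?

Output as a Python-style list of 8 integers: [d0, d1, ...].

Element change: A[3] 1 -> -4, delta = -5
For k < 3: P[k] unchanged, delta_P[k] = 0
For k >= 3: P[k] shifts by exactly -5
Delta array: [0, 0, 0, -5, -5, -5, -5, -5]

Answer: [0, 0, 0, -5, -5, -5, -5, -5]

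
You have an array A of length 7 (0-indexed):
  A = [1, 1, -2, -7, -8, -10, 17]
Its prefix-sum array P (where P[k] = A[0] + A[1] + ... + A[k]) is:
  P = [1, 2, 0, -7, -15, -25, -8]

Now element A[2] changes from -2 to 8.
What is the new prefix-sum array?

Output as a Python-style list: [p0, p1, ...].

Answer: [1, 2, 10, 3, -5, -15, 2]

Derivation:
Change: A[2] -2 -> 8, delta = 10
P[k] for k < 2: unchanged (A[2] not included)
P[k] for k >= 2: shift by delta = 10
  P[0] = 1 + 0 = 1
  P[1] = 2 + 0 = 2
  P[2] = 0 + 10 = 10
  P[3] = -7 + 10 = 3
  P[4] = -15 + 10 = -5
  P[5] = -25 + 10 = -15
  P[6] = -8 + 10 = 2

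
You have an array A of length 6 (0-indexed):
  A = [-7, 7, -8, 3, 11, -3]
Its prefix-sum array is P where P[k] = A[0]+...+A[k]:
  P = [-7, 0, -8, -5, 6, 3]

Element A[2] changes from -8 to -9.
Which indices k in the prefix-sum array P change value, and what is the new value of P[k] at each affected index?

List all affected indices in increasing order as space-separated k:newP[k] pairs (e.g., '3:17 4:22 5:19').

Answer: 2:-9 3:-6 4:5 5:2

Derivation:
P[k] = A[0] + ... + A[k]
P[k] includes A[2] iff k >= 2
Affected indices: 2, 3, ..., 5; delta = -1
  P[2]: -8 + -1 = -9
  P[3]: -5 + -1 = -6
  P[4]: 6 + -1 = 5
  P[5]: 3 + -1 = 2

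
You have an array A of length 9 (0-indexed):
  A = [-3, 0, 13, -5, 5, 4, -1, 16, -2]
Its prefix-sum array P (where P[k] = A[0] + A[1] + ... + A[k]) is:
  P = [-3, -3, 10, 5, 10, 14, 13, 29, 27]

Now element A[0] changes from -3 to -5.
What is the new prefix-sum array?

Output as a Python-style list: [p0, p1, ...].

Answer: [-5, -5, 8, 3, 8, 12, 11, 27, 25]

Derivation:
Change: A[0] -3 -> -5, delta = -2
P[k] for k < 0: unchanged (A[0] not included)
P[k] for k >= 0: shift by delta = -2
  P[0] = -3 + -2 = -5
  P[1] = -3 + -2 = -5
  P[2] = 10 + -2 = 8
  P[3] = 5 + -2 = 3
  P[4] = 10 + -2 = 8
  P[5] = 14 + -2 = 12
  P[6] = 13 + -2 = 11
  P[7] = 29 + -2 = 27
  P[8] = 27 + -2 = 25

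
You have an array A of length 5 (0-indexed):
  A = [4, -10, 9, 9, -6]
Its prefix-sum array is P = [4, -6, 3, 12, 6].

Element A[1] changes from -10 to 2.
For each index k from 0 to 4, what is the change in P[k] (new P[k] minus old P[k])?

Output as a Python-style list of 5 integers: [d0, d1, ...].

Answer: [0, 12, 12, 12, 12]

Derivation:
Element change: A[1] -10 -> 2, delta = 12
For k < 1: P[k] unchanged, delta_P[k] = 0
For k >= 1: P[k] shifts by exactly 12
Delta array: [0, 12, 12, 12, 12]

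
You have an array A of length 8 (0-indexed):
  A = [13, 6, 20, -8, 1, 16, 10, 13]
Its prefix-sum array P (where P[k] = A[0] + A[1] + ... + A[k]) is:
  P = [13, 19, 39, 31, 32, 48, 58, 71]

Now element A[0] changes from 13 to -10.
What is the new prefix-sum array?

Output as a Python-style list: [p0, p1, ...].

Change: A[0] 13 -> -10, delta = -23
P[k] for k < 0: unchanged (A[0] not included)
P[k] for k >= 0: shift by delta = -23
  P[0] = 13 + -23 = -10
  P[1] = 19 + -23 = -4
  P[2] = 39 + -23 = 16
  P[3] = 31 + -23 = 8
  P[4] = 32 + -23 = 9
  P[5] = 48 + -23 = 25
  P[6] = 58 + -23 = 35
  P[7] = 71 + -23 = 48

Answer: [-10, -4, 16, 8, 9, 25, 35, 48]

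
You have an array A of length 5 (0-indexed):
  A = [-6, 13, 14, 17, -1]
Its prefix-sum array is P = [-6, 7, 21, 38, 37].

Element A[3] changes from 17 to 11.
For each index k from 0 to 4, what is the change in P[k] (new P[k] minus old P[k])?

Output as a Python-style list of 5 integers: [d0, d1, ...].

Element change: A[3] 17 -> 11, delta = -6
For k < 3: P[k] unchanged, delta_P[k] = 0
For k >= 3: P[k] shifts by exactly -6
Delta array: [0, 0, 0, -6, -6]

Answer: [0, 0, 0, -6, -6]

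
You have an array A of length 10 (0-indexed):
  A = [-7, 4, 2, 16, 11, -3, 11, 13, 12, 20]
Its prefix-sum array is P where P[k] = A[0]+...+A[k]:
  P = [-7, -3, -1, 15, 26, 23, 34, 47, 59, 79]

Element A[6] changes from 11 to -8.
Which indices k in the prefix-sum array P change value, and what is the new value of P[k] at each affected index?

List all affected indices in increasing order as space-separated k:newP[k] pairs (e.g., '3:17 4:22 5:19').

P[k] = A[0] + ... + A[k]
P[k] includes A[6] iff k >= 6
Affected indices: 6, 7, ..., 9; delta = -19
  P[6]: 34 + -19 = 15
  P[7]: 47 + -19 = 28
  P[8]: 59 + -19 = 40
  P[9]: 79 + -19 = 60

Answer: 6:15 7:28 8:40 9:60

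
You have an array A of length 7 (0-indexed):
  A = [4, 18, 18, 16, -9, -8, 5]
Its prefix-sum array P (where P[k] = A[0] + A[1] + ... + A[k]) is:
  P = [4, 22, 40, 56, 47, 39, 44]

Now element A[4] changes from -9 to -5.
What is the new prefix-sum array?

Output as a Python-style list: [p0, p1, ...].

Answer: [4, 22, 40, 56, 51, 43, 48]

Derivation:
Change: A[4] -9 -> -5, delta = 4
P[k] for k < 4: unchanged (A[4] not included)
P[k] for k >= 4: shift by delta = 4
  P[0] = 4 + 0 = 4
  P[1] = 22 + 0 = 22
  P[2] = 40 + 0 = 40
  P[3] = 56 + 0 = 56
  P[4] = 47 + 4 = 51
  P[5] = 39 + 4 = 43
  P[6] = 44 + 4 = 48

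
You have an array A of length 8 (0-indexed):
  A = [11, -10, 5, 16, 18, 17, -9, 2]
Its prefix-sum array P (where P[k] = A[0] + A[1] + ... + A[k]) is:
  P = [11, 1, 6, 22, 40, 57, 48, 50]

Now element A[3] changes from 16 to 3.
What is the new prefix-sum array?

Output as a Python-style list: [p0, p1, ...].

Change: A[3] 16 -> 3, delta = -13
P[k] for k < 3: unchanged (A[3] not included)
P[k] for k >= 3: shift by delta = -13
  P[0] = 11 + 0 = 11
  P[1] = 1 + 0 = 1
  P[2] = 6 + 0 = 6
  P[3] = 22 + -13 = 9
  P[4] = 40 + -13 = 27
  P[5] = 57 + -13 = 44
  P[6] = 48 + -13 = 35
  P[7] = 50 + -13 = 37

Answer: [11, 1, 6, 9, 27, 44, 35, 37]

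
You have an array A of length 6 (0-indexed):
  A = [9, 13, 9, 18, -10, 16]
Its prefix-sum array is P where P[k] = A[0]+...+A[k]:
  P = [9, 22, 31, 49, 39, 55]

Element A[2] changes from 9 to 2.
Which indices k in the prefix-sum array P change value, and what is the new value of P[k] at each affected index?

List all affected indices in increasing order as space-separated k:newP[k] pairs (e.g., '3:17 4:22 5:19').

Answer: 2:24 3:42 4:32 5:48

Derivation:
P[k] = A[0] + ... + A[k]
P[k] includes A[2] iff k >= 2
Affected indices: 2, 3, ..., 5; delta = -7
  P[2]: 31 + -7 = 24
  P[3]: 49 + -7 = 42
  P[4]: 39 + -7 = 32
  P[5]: 55 + -7 = 48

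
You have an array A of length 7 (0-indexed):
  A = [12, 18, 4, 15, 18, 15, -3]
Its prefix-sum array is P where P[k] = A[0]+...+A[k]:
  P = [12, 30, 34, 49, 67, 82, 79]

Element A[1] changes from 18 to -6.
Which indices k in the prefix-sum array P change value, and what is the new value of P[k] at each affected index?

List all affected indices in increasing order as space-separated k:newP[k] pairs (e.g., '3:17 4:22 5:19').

P[k] = A[0] + ... + A[k]
P[k] includes A[1] iff k >= 1
Affected indices: 1, 2, ..., 6; delta = -24
  P[1]: 30 + -24 = 6
  P[2]: 34 + -24 = 10
  P[3]: 49 + -24 = 25
  P[4]: 67 + -24 = 43
  P[5]: 82 + -24 = 58
  P[6]: 79 + -24 = 55

Answer: 1:6 2:10 3:25 4:43 5:58 6:55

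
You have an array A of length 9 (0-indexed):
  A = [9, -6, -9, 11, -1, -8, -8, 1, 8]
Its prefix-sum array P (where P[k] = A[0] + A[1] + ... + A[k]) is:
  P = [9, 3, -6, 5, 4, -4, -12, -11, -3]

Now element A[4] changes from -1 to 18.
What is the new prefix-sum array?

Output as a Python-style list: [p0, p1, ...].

Change: A[4] -1 -> 18, delta = 19
P[k] for k < 4: unchanged (A[4] not included)
P[k] for k >= 4: shift by delta = 19
  P[0] = 9 + 0 = 9
  P[1] = 3 + 0 = 3
  P[2] = -6 + 0 = -6
  P[3] = 5 + 0 = 5
  P[4] = 4 + 19 = 23
  P[5] = -4 + 19 = 15
  P[6] = -12 + 19 = 7
  P[7] = -11 + 19 = 8
  P[8] = -3 + 19 = 16

Answer: [9, 3, -6, 5, 23, 15, 7, 8, 16]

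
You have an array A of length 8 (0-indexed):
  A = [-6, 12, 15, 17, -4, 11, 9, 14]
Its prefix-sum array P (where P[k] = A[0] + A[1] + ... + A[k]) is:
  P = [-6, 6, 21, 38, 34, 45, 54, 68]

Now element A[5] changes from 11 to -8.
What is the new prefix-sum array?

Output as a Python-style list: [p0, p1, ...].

Change: A[5] 11 -> -8, delta = -19
P[k] for k < 5: unchanged (A[5] not included)
P[k] for k >= 5: shift by delta = -19
  P[0] = -6 + 0 = -6
  P[1] = 6 + 0 = 6
  P[2] = 21 + 0 = 21
  P[3] = 38 + 0 = 38
  P[4] = 34 + 0 = 34
  P[5] = 45 + -19 = 26
  P[6] = 54 + -19 = 35
  P[7] = 68 + -19 = 49

Answer: [-6, 6, 21, 38, 34, 26, 35, 49]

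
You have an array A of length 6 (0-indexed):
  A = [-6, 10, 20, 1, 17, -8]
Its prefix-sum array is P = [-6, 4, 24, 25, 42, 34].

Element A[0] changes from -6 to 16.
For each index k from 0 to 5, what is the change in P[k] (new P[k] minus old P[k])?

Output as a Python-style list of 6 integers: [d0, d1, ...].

Answer: [22, 22, 22, 22, 22, 22]

Derivation:
Element change: A[0] -6 -> 16, delta = 22
For k < 0: P[k] unchanged, delta_P[k] = 0
For k >= 0: P[k] shifts by exactly 22
Delta array: [22, 22, 22, 22, 22, 22]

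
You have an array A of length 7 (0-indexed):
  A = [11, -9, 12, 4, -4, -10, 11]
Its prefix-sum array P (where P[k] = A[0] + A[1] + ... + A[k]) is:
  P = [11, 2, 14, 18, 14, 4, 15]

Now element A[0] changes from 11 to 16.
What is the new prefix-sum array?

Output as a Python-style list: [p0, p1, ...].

Change: A[0] 11 -> 16, delta = 5
P[k] for k < 0: unchanged (A[0] not included)
P[k] for k >= 0: shift by delta = 5
  P[0] = 11 + 5 = 16
  P[1] = 2 + 5 = 7
  P[2] = 14 + 5 = 19
  P[3] = 18 + 5 = 23
  P[4] = 14 + 5 = 19
  P[5] = 4 + 5 = 9
  P[6] = 15 + 5 = 20

Answer: [16, 7, 19, 23, 19, 9, 20]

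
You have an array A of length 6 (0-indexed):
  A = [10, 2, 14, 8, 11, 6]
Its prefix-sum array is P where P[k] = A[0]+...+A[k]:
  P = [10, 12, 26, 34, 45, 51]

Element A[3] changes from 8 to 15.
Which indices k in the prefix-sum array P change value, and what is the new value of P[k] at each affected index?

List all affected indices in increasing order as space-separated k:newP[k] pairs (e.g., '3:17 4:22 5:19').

Answer: 3:41 4:52 5:58

Derivation:
P[k] = A[0] + ... + A[k]
P[k] includes A[3] iff k >= 3
Affected indices: 3, 4, ..., 5; delta = 7
  P[3]: 34 + 7 = 41
  P[4]: 45 + 7 = 52
  P[5]: 51 + 7 = 58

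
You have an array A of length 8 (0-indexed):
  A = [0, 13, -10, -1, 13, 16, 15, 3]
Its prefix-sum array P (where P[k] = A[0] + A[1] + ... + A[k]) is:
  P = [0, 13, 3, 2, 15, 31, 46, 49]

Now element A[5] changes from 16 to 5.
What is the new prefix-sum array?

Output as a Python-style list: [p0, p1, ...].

Answer: [0, 13, 3, 2, 15, 20, 35, 38]

Derivation:
Change: A[5] 16 -> 5, delta = -11
P[k] for k < 5: unchanged (A[5] not included)
P[k] for k >= 5: shift by delta = -11
  P[0] = 0 + 0 = 0
  P[1] = 13 + 0 = 13
  P[2] = 3 + 0 = 3
  P[3] = 2 + 0 = 2
  P[4] = 15 + 0 = 15
  P[5] = 31 + -11 = 20
  P[6] = 46 + -11 = 35
  P[7] = 49 + -11 = 38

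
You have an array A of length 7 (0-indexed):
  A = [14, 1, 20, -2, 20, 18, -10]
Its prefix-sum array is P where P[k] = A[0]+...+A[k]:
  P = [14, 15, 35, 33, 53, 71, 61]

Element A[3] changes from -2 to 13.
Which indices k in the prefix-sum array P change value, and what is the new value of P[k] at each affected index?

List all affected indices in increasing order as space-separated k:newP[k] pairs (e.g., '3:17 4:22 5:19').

P[k] = A[0] + ... + A[k]
P[k] includes A[3] iff k >= 3
Affected indices: 3, 4, ..., 6; delta = 15
  P[3]: 33 + 15 = 48
  P[4]: 53 + 15 = 68
  P[5]: 71 + 15 = 86
  P[6]: 61 + 15 = 76

Answer: 3:48 4:68 5:86 6:76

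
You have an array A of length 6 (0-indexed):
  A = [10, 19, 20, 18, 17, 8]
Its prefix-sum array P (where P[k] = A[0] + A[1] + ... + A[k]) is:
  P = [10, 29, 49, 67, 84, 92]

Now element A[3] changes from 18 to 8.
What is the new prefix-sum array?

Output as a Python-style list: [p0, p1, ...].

Answer: [10, 29, 49, 57, 74, 82]

Derivation:
Change: A[3] 18 -> 8, delta = -10
P[k] for k < 3: unchanged (A[3] not included)
P[k] for k >= 3: shift by delta = -10
  P[0] = 10 + 0 = 10
  P[1] = 29 + 0 = 29
  P[2] = 49 + 0 = 49
  P[3] = 67 + -10 = 57
  P[4] = 84 + -10 = 74
  P[5] = 92 + -10 = 82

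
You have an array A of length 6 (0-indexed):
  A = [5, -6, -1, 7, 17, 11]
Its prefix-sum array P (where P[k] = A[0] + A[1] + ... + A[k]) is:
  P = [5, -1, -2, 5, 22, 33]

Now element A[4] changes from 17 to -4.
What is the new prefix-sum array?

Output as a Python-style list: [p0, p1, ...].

Answer: [5, -1, -2, 5, 1, 12]

Derivation:
Change: A[4] 17 -> -4, delta = -21
P[k] for k < 4: unchanged (A[4] not included)
P[k] for k >= 4: shift by delta = -21
  P[0] = 5 + 0 = 5
  P[1] = -1 + 0 = -1
  P[2] = -2 + 0 = -2
  P[3] = 5 + 0 = 5
  P[4] = 22 + -21 = 1
  P[5] = 33 + -21 = 12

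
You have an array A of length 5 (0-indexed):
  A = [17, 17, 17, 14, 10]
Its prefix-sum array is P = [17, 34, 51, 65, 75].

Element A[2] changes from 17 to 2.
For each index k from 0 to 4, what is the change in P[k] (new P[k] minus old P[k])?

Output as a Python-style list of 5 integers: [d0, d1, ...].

Element change: A[2] 17 -> 2, delta = -15
For k < 2: P[k] unchanged, delta_P[k] = 0
For k >= 2: P[k] shifts by exactly -15
Delta array: [0, 0, -15, -15, -15]

Answer: [0, 0, -15, -15, -15]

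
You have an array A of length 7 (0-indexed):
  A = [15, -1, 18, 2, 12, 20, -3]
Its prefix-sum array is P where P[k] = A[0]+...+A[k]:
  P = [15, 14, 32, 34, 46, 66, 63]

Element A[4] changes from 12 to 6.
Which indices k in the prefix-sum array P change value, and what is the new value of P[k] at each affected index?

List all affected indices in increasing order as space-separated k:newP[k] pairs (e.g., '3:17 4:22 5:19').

Answer: 4:40 5:60 6:57

Derivation:
P[k] = A[0] + ... + A[k]
P[k] includes A[4] iff k >= 4
Affected indices: 4, 5, ..., 6; delta = -6
  P[4]: 46 + -6 = 40
  P[5]: 66 + -6 = 60
  P[6]: 63 + -6 = 57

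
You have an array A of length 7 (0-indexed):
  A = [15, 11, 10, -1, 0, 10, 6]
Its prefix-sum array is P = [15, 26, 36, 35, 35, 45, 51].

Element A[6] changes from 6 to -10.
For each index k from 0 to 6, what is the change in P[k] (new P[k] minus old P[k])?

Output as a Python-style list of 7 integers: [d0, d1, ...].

Element change: A[6] 6 -> -10, delta = -16
For k < 6: P[k] unchanged, delta_P[k] = 0
For k >= 6: P[k] shifts by exactly -16
Delta array: [0, 0, 0, 0, 0, 0, -16]

Answer: [0, 0, 0, 0, 0, 0, -16]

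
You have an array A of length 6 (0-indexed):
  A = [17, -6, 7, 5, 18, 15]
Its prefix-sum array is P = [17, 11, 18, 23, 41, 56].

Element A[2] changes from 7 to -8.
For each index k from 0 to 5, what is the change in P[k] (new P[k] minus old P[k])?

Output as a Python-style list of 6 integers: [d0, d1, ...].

Answer: [0, 0, -15, -15, -15, -15]

Derivation:
Element change: A[2] 7 -> -8, delta = -15
For k < 2: P[k] unchanged, delta_P[k] = 0
For k >= 2: P[k] shifts by exactly -15
Delta array: [0, 0, -15, -15, -15, -15]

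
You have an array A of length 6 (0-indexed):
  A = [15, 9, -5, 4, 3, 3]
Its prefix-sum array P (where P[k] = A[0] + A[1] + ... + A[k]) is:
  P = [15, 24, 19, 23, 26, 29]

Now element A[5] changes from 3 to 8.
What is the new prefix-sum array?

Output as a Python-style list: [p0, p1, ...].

Change: A[5] 3 -> 8, delta = 5
P[k] for k < 5: unchanged (A[5] not included)
P[k] for k >= 5: shift by delta = 5
  P[0] = 15 + 0 = 15
  P[1] = 24 + 0 = 24
  P[2] = 19 + 0 = 19
  P[3] = 23 + 0 = 23
  P[4] = 26 + 0 = 26
  P[5] = 29 + 5 = 34

Answer: [15, 24, 19, 23, 26, 34]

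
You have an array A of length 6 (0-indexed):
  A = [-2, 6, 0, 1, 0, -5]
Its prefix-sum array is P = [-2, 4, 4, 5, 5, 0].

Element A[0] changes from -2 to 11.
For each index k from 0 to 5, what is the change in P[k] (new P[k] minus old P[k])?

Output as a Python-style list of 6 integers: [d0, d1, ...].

Answer: [13, 13, 13, 13, 13, 13]

Derivation:
Element change: A[0] -2 -> 11, delta = 13
For k < 0: P[k] unchanged, delta_P[k] = 0
For k >= 0: P[k] shifts by exactly 13
Delta array: [13, 13, 13, 13, 13, 13]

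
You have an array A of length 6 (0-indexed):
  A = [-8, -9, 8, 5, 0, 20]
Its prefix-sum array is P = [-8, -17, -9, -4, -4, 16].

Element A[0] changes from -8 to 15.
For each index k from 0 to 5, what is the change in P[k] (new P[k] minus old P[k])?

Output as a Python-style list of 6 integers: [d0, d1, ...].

Answer: [23, 23, 23, 23, 23, 23]

Derivation:
Element change: A[0] -8 -> 15, delta = 23
For k < 0: P[k] unchanged, delta_P[k] = 0
For k >= 0: P[k] shifts by exactly 23
Delta array: [23, 23, 23, 23, 23, 23]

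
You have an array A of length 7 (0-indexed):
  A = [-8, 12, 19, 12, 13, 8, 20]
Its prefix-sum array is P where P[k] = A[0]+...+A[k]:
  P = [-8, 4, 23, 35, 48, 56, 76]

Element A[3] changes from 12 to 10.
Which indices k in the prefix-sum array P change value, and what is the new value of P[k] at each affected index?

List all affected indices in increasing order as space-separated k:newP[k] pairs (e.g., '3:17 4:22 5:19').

P[k] = A[0] + ... + A[k]
P[k] includes A[3] iff k >= 3
Affected indices: 3, 4, ..., 6; delta = -2
  P[3]: 35 + -2 = 33
  P[4]: 48 + -2 = 46
  P[5]: 56 + -2 = 54
  P[6]: 76 + -2 = 74

Answer: 3:33 4:46 5:54 6:74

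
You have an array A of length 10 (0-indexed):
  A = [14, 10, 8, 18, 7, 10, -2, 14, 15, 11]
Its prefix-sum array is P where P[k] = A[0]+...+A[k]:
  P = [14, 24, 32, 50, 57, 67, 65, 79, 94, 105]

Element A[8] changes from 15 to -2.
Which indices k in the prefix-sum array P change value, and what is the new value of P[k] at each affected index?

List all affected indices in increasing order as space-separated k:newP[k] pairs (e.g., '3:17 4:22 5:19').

P[k] = A[0] + ... + A[k]
P[k] includes A[8] iff k >= 8
Affected indices: 8, 9, ..., 9; delta = -17
  P[8]: 94 + -17 = 77
  P[9]: 105 + -17 = 88

Answer: 8:77 9:88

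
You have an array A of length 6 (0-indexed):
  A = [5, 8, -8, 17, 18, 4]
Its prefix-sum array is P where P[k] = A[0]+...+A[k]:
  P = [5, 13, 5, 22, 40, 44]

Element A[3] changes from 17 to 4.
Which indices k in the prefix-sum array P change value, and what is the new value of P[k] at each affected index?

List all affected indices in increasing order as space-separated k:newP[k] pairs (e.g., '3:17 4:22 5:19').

Answer: 3:9 4:27 5:31

Derivation:
P[k] = A[0] + ... + A[k]
P[k] includes A[3] iff k >= 3
Affected indices: 3, 4, ..., 5; delta = -13
  P[3]: 22 + -13 = 9
  P[4]: 40 + -13 = 27
  P[5]: 44 + -13 = 31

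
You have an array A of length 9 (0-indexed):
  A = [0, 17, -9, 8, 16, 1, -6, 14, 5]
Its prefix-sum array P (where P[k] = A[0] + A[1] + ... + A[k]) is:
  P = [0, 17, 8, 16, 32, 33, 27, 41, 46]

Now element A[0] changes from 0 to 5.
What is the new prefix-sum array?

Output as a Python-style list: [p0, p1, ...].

Answer: [5, 22, 13, 21, 37, 38, 32, 46, 51]

Derivation:
Change: A[0] 0 -> 5, delta = 5
P[k] for k < 0: unchanged (A[0] not included)
P[k] for k >= 0: shift by delta = 5
  P[0] = 0 + 5 = 5
  P[1] = 17 + 5 = 22
  P[2] = 8 + 5 = 13
  P[3] = 16 + 5 = 21
  P[4] = 32 + 5 = 37
  P[5] = 33 + 5 = 38
  P[6] = 27 + 5 = 32
  P[7] = 41 + 5 = 46
  P[8] = 46 + 5 = 51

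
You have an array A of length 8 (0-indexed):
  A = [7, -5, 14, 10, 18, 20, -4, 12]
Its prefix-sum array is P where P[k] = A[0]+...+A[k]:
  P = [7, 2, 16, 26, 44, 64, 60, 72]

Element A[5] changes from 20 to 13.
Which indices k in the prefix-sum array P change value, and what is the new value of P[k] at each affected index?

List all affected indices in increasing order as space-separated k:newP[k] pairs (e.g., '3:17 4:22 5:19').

Answer: 5:57 6:53 7:65

Derivation:
P[k] = A[0] + ... + A[k]
P[k] includes A[5] iff k >= 5
Affected indices: 5, 6, ..., 7; delta = -7
  P[5]: 64 + -7 = 57
  P[6]: 60 + -7 = 53
  P[7]: 72 + -7 = 65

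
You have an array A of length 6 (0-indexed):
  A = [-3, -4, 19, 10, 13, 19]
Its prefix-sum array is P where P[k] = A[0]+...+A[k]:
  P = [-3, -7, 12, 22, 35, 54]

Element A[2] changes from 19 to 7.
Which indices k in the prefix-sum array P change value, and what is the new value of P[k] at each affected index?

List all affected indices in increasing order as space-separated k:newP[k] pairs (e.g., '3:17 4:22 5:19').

P[k] = A[0] + ... + A[k]
P[k] includes A[2] iff k >= 2
Affected indices: 2, 3, ..., 5; delta = -12
  P[2]: 12 + -12 = 0
  P[3]: 22 + -12 = 10
  P[4]: 35 + -12 = 23
  P[5]: 54 + -12 = 42

Answer: 2:0 3:10 4:23 5:42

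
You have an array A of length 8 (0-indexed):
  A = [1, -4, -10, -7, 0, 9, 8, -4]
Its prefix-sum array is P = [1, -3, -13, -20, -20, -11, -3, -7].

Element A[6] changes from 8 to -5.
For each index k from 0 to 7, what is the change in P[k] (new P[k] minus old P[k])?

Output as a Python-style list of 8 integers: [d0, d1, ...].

Element change: A[6] 8 -> -5, delta = -13
For k < 6: P[k] unchanged, delta_P[k] = 0
For k >= 6: P[k] shifts by exactly -13
Delta array: [0, 0, 0, 0, 0, 0, -13, -13]

Answer: [0, 0, 0, 0, 0, 0, -13, -13]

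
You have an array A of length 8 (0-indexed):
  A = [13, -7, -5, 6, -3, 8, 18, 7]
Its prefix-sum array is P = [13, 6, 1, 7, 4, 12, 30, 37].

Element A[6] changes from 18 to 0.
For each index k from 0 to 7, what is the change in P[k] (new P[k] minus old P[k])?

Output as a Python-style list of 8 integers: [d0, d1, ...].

Element change: A[6] 18 -> 0, delta = -18
For k < 6: P[k] unchanged, delta_P[k] = 0
For k >= 6: P[k] shifts by exactly -18
Delta array: [0, 0, 0, 0, 0, 0, -18, -18]

Answer: [0, 0, 0, 0, 0, 0, -18, -18]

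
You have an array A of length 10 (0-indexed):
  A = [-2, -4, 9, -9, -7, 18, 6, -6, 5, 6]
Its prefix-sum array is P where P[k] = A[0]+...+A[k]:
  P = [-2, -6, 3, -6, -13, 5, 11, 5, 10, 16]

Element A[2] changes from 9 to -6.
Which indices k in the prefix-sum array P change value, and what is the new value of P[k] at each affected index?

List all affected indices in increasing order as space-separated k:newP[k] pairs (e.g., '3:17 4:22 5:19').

Answer: 2:-12 3:-21 4:-28 5:-10 6:-4 7:-10 8:-5 9:1

Derivation:
P[k] = A[0] + ... + A[k]
P[k] includes A[2] iff k >= 2
Affected indices: 2, 3, ..., 9; delta = -15
  P[2]: 3 + -15 = -12
  P[3]: -6 + -15 = -21
  P[4]: -13 + -15 = -28
  P[5]: 5 + -15 = -10
  P[6]: 11 + -15 = -4
  P[7]: 5 + -15 = -10
  P[8]: 10 + -15 = -5
  P[9]: 16 + -15 = 1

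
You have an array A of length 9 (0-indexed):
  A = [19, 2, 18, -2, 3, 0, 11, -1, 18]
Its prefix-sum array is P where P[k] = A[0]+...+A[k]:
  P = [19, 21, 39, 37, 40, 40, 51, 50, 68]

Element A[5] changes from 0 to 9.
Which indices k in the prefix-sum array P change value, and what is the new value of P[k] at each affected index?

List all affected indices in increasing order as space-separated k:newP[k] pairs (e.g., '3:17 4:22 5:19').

P[k] = A[0] + ... + A[k]
P[k] includes A[5] iff k >= 5
Affected indices: 5, 6, ..., 8; delta = 9
  P[5]: 40 + 9 = 49
  P[6]: 51 + 9 = 60
  P[7]: 50 + 9 = 59
  P[8]: 68 + 9 = 77

Answer: 5:49 6:60 7:59 8:77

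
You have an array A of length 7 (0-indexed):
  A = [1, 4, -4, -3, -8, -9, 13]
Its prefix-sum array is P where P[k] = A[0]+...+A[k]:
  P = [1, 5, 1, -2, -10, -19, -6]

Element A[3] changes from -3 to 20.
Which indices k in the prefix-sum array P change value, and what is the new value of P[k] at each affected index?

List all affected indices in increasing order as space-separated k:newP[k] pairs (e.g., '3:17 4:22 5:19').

Answer: 3:21 4:13 5:4 6:17

Derivation:
P[k] = A[0] + ... + A[k]
P[k] includes A[3] iff k >= 3
Affected indices: 3, 4, ..., 6; delta = 23
  P[3]: -2 + 23 = 21
  P[4]: -10 + 23 = 13
  P[5]: -19 + 23 = 4
  P[6]: -6 + 23 = 17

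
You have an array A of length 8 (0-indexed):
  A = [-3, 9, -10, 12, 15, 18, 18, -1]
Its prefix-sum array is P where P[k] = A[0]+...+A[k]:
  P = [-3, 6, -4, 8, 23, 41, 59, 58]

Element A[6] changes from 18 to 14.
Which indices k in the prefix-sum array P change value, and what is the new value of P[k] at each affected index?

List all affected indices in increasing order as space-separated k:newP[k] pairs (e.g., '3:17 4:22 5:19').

Answer: 6:55 7:54

Derivation:
P[k] = A[0] + ... + A[k]
P[k] includes A[6] iff k >= 6
Affected indices: 6, 7, ..., 7; delta = -4
  P[6]: 59 + -4 = 55
  P[7]: 58 + -4 = 54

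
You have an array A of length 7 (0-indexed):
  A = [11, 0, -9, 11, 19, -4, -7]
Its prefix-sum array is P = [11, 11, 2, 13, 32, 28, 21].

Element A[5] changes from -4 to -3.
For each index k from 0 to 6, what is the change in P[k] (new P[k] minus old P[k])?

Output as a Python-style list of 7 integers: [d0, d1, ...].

Answer: [0, 0, 0, 0, 0, 1, 1]

Derivation:
Element change: A[5] -4 -> -3, delta = 1
For k < 5: P[k] unchanged, delta_P[k] = 0
For k >= 5: P[k] shifts by exactly 1
Delta array: [0, 0, 0, 0, 0, 1, 1]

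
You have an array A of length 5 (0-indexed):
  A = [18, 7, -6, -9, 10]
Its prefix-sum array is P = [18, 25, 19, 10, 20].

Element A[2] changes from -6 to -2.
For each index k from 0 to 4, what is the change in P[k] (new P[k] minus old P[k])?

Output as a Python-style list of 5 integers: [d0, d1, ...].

Answer: [0, 0, 4, 4, 4]

Derivation:
Element change: A[2] -6 -> -2, delta = 4
For k < 2: P[k] unchanged, delta_P[k] = 0
For k >= 2: P[k] shifts by exactly 4
Delta array: [0, 0, 4, 4, 4]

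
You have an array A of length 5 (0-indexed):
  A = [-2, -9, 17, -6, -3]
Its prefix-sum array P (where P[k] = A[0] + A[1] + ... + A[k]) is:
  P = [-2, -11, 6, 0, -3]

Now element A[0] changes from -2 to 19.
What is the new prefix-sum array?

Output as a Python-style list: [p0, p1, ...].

Answer: [19, 10, 27, 21, 18]

Derivation:
Change: A[0] -2 -> 19, delta = 21
P[k] for k < 0: unchanged (A[0] not included)
P[k] for k >= 0: shift by delta = 21
  P[0] = -2 + 21 = 19
  P[1] = -11 + 21 = 10
  P[2] = 6 + 21 = 27
  P[3] = 0 + 21 = 21
  P[4] = -3 + 21 = 18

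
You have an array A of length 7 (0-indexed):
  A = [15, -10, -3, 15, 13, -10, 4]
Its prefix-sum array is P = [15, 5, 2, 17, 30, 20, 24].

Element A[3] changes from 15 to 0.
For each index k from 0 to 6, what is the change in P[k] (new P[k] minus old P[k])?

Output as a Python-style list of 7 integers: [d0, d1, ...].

Element change: A[3] 15 -> 0, delta = -15
For k < 3: P[k] unchanged, delta_P[k] = 0
For k >= 3: P[k] shifts by exactly -15
Delta array: [0, 0, 0, -15, -15, -15, -15]

Answer: [0, 0, 0, -15, -15, -15, -15]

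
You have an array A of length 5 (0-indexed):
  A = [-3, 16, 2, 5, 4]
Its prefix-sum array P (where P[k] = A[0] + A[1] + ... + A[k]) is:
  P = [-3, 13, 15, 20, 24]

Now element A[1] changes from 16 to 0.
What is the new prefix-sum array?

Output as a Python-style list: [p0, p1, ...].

Answer: [-3, -3, -1, 4, 8]

Derivation:
Change: A[1] 16 -> 0, delta = -16
P[k] for k < 1: unchanged (A[1] not included)
P[k] for k >= 1: shift by delta = -16
  P[0] = -3 + 0 = -3
  P[1] = 13 + -16 = -3
  P[2] = 15 + -16 = -1
  P[3] = 20 + -16 = 4
  P[4] = 24 + -16 = 8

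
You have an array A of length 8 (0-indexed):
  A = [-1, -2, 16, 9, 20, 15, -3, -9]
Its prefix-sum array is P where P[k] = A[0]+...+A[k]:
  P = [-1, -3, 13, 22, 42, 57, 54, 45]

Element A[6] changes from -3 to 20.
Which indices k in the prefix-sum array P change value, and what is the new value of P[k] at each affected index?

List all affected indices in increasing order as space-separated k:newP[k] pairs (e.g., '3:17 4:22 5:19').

Answer: 6:77 7:68

Derivation:
P[k] = A[0] + ... + A[k]
P[k] includes A[6] iff k >= 6
Affected indices: 6, 7, ..., 7; delta = 23
  P[6]: 54 + 23 = 77
  P[7]: 45 + 23 = 68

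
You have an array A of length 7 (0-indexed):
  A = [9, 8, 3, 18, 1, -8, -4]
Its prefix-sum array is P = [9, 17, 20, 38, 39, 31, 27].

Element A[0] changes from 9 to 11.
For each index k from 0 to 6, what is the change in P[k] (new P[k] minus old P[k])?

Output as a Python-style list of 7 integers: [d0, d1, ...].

Answer: [2, 2, 2, 2, 2, 2, 2]

Derivation:
Element change: A[0] 9 -> 11, delta = 2
For k < 0: P[k] unchanged, delta_P[k] = 0
For k >= 0: P[k] shifts by exactly 2
Delta array: [2, 2, 2, 2, 2, 2, 2]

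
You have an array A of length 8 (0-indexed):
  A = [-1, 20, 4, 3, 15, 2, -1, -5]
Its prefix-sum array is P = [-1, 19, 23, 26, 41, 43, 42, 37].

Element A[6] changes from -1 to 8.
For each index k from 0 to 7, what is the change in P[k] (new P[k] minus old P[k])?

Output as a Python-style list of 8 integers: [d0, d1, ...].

Element change: A[6] -1 -> 8, delta = 9
For k < 6: P[k] unchanged, delta_P[k] = 0
For k >= 6: P[k] shifts by exactly 9
Delta array: [0, 0, 0, 0, 0, 0, 9, 9]

Answer: [0, 0, 0, 0, 0, 0, 9, 9]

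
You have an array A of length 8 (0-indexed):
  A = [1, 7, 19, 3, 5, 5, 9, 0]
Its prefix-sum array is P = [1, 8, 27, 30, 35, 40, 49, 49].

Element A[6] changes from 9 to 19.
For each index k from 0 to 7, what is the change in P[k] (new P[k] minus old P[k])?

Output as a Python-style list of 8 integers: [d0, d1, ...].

Answer: [0, 0, 0, 0, 0, 0, 10, 10]

Derivation:
Element change: A[6] 9 -> 19, delta = 10
For k < 6: P[k] unchanged, delta_P[k] = 0
For k >= 6: P[k] shifts by exactly 10
Delta array: [0, 0, 0, 0, 0, 0, 10, 10]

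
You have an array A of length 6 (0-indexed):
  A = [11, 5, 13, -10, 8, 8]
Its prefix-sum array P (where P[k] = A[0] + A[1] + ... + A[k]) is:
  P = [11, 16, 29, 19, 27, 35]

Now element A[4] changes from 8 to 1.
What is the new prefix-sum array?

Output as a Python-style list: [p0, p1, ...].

Answer: [11, 16, 29, 19, 20, 28]

Derivation:
Change: A[4] 8 -> 1, delta = -7
P[k] for k < 4: unchanged (A[4] not included)
P[k] for k >= 4: shift by delta = -7
  P[0] = 11 + 0 = 11
  P[1] = 16 + 0 = 16
  P[2] = 29 + 0 = 29
  P[3] = 19 + 0 = 19
  P[4] = 27 + -7 = 20
  P[5] = 35 + -7 = 28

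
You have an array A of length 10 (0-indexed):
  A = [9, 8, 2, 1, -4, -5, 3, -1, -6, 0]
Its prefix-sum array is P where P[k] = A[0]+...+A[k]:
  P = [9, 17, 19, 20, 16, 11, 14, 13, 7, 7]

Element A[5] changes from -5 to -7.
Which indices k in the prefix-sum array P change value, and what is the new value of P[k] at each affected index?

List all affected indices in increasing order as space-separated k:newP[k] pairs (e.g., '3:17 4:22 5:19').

P[k] = A[0] + ... + A[k]
P[k] includes A[5] iff k >= 5
Affected indices: 5, 6, ..., 9; delta = -2
  P[5]: 11 + -2 = 9
  P[6]: 14 + -2 = 12
  P[7]: 13 + -2 = 11
  P[8]: 7 + -2 = 5
  P[9]: 7 + -2 = 5

Answer: 5:9 6:12 7:11 8:5 9:5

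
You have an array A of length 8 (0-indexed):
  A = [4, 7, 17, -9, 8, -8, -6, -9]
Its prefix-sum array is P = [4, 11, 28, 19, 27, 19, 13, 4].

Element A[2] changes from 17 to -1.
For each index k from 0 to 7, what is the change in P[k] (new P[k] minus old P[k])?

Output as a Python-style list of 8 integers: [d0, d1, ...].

Answer: [0, 0, -18, -18, -18, -18, -18, -18]

Derivation:
Element change: A[2] 17 -> -1, delta = -18
For k < 2: P[k] unchanged, delta_P[k] = 0
For k >= 2: P[k] shifts by exactly -18
Delta array: [0, 0, -18, -18, -18, -18, -18, -18]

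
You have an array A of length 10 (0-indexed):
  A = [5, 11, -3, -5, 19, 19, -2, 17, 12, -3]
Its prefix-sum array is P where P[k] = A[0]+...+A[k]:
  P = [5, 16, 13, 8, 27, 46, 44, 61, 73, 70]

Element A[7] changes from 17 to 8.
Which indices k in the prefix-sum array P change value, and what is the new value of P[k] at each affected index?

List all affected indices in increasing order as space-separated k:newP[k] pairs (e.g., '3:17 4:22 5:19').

Answer: 7:52 8:64 9:61

Derivation:
P[k] = A[0] + ... + A[k]
P[k] includes A[7] iff k >= 7
Affected indices: 7, 8, ..., 9; delta = -9
  P[7]: 61 + -9 = 52
  P[8]: 73 + -9 = 64
  P[9]: 70 + -9 = 61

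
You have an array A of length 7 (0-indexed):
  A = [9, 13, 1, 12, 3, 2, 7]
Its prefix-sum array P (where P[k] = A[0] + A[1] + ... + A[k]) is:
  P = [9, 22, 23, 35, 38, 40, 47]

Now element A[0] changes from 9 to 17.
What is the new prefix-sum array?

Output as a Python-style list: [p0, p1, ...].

Change: A[0] 9 -> 17, delta = 8
P[k] for k < 0: unchanged (A[0] not included)
P[k] for k >= 0: shift by delta = 8
  P[0] = 9 + 8 = 17
  P[1] = 22 + 8 = 30
  P[2] = 23 + 8 = 31
  P[3] = 35 + 8 = 43
  P[4] = 38 + 8 = 46
  P[5] = 40 + 8 = 48
  P[6] = 47 + 8 = 55

Answer: [17, 30, 31, 43, 46, 48, 55]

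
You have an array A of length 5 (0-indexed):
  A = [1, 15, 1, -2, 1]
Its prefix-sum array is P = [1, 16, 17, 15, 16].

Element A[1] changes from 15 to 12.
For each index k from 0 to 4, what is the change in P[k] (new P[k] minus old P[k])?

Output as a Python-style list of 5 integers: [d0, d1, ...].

Element change: A[1] 15 -> 12, delta = -3
For k < 1: P[k] unchanged, delta_P[k] = 0
For k >= 1: P[k] shifts by exactly -3
Delta array: [0, -3, -3, -3, -3]

Answer: [0, -3, -3, -3, -3]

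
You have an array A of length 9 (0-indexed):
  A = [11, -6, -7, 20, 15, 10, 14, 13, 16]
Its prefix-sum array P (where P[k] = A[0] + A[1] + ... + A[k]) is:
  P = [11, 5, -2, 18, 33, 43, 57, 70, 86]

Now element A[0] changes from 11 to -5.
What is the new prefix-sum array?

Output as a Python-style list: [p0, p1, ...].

Change: A[0] 11 -> -5, delta = -16
P[k] for k < 0: unchanged (A[0] not included)
P[k] for k >= 0: shift by delta = -16
  P[0] = 11 + -16 = -5
  P[1] = 5 + -16 = -11
  P[2] = -2 + -16 = -18
  P[3] = 18 + -16 = 2
  P[4] = 33 + -16 = 17
  P[5] = 43 + -16 = 27
  P[6] = 57 + -16 = 41
  P[7] = 70 + -16 = 54
  P[8] = 86 + -16 = 70

Answer: [-5, -11, -18, 2, 17, 27, 41, 54, 70]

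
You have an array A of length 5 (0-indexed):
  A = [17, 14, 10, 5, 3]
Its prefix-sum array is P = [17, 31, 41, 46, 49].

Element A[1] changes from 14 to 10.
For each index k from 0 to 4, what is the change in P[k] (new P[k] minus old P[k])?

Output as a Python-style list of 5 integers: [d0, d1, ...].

Answer: [0, -4, -4, -4, -4]

Derivation:
Element change: A[1] 14 -> 10, delta = -4
For k < 1: P[k] unchanged, delta_P[k] = 0
For k >= 1: P[k] shifts by exactly -4
Delta array: [0, -4, -4, -4, -4]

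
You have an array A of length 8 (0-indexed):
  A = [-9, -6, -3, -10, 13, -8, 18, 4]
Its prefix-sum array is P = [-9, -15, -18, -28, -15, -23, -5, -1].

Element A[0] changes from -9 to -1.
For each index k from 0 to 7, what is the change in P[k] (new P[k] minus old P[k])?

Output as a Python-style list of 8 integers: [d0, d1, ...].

Answer: [8, 8, 8, 8, 8, 8, 8, 8]

Derivation:
Element change: A[0] -9 -> -1, delta = 8
For k < 0: P[k] unchanged, delta_P[k] = 0
For k >= 0: P[k] shifts by exactly 8
Delta array: [8, 8, 8, 8, 8, 8, 8, 8]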